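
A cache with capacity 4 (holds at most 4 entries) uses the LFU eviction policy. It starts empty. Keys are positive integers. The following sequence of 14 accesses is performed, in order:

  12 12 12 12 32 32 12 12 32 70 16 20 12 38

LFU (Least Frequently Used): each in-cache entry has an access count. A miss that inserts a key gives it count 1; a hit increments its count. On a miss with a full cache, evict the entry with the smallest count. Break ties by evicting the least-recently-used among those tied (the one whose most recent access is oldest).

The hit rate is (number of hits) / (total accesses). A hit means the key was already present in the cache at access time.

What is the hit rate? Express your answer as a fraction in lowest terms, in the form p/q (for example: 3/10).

Answer: 4/7

Derivation:
LFU simulation (capacity=4):
  1. access 12: MISS. Cache: [12(c=1)]
  2. access 12: HIT, count now 2. Cache: [12(c=2)]
  3. access 12: HIT, count now 3. Cache: [12(c=3)]
  4. access 12: HIT, count now 4. Cache: [12(c=4)]
  5. access 32: MISS. Cache: [32(c=1) 12(c=4)]
  6. access 32: HIT, count now 2. Cache: [32(c=2) 12(c=4)]
  7. access 12: HIT, count now 5. Cache: [32(c=2) 12(c=5)]
  8. access 12: HIT, count now 6. Cache: [32(c=2) 12(c=6)]
  9. access 32: HIT, count now 3. Cache: [32(c=3) 12(c=6)]
  10. access 70: MISS. Cache: [70(c=1) 32(c=3) 12(c=6)]
  11. access 16: MISS. Cache: [70(c=1) 16(c=1) 32(c=3) 12(c=6)]
  12. access 20: MISS, evict 70(c=1). Cache: [16(c=1) 20(c=1) 32(c=3) 12(c=6)]
  13. access 12: HIT, count now 7. Cache: [16(c=1) 20(c=1) 32(c=3) 12(c=7)]
  14. access 38: MISS, evict 16(c=1). Cache: [20(c=1) 38(c=1) 32(c=3) 12(c=7)]
Total: 8 hits, 6 misses, 2 evictions

Hit rate = 8/14 = 4/7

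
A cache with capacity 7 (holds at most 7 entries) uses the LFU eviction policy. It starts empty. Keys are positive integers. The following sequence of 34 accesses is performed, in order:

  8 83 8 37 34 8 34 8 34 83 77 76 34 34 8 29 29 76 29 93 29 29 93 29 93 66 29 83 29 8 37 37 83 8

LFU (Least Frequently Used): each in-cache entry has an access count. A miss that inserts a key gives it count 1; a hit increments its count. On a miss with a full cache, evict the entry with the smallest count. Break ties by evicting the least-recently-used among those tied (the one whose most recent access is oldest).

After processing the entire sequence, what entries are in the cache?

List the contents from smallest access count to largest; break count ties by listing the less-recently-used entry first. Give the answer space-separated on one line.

LFU simulation (capacity=7):
  1. access 8: MISS. Cache: [8(c=1)]
  2. access 83: MISS. Cache: [8(c=1) 83(c=1)]
  3. access 8: HIT, count now 2. Cache: [83(c=1) 8(c=2)]
  4. access 37: MISS. Cache: [83(c=1) 37(c=1) 8(c=2)]
  5. access 34: MISS. Cache: [83(c=1) 37(c=1) 34(c=1) 8(c=2)]
  6. access 8: HIT, count now 3. Cache: [83(c=1) 37(c=1) 34(c=1) 8(c=3)]
  7. access 34: HIT, count now 2. Cache: [83(c=1) 37(c=1) 34(c=2) 8(c=3)]
  8. access 8: HIT, count now 4. Cache: [83(c=1) 37(c=1) 34(c=2) 8(c=4)]
  9. access 34: HIT, count now 3. Cache: [83(c=1) 37(c=1) 34(c=3) 8(c=4)]
  10. access 83: HIT, count now 2. Cache: [37(c=1) 83(c=2) 34(c=3) 8(c=4)]
  11. access 77: MISS. Cache: [37(c=1) 77(c=1) 83(c=2) 34(c=3) 8(c=4)]
  12. access 76: MISS. Cache: [37(c=1) 77(c=1) 76(c=1) 83(c=2) 34(c=3) 8(c=4)]
  13. access 34: HIT, count now 4. Cache: [37(c=1) 77(c=1) 76(c=1) 83(c=2) 8(c=4) 34(c=4)]
  14. access 34: HIT, count now 5. Cache: [37(c=1) 77(c=1) 76(c=1) 83(c=2) 8(c=4) 34(c=5)]
  15. access 8: HIT, count now 5. Cache: [37(c=1) 77(c=1) 76(c=1) 83(c=2) 34(c=5) 8(c=5)]
  16. access 29: MISS. Cache: [37(c=1) 77(c=1) 76(c=1) 29(c=1) 83(c=2) 34(c=5) 8(c=5)]
  17. access 29: HIT, count now 2. Cache: [37(c=1) 77(c=1) 76(c=1) 83(c=2) 29(c=2) 34(c=5) 8(c=5)]
  18. access 76: HIT, count now 2. Cache: [37(c=1) 77(c=1) 83(c=2) 29(c=2) 76(c=2) 34(c=5) 8(c=5)]
  19. access 29: HIT, count now 3. Cache: [37(c=1) 77(c=1) 83(c=2) 76(c=2) 29(c=3) 34(c=5) 8(c=5)]
  20. access 93: MISS, evict 37(c=1). Cache: [77(c=1) 93(c=1) 83(c=2) 76(c=2) 29(c=3) 34(c=5) 8(c=5)]
  21. access 29: HIT, count now 4. Cache: [77(c=1) 93(c=1) 83(c=2) 76(c=2) 29(c=4) 34(c=5) 8(c=5)]
  22. access 29: HIT, count now 5. Cache: [77(c=1) 93(c=1) 83(c=2) 76(c=2) 34(c=5) 8(c=5) 29(c=5)]
  23. access 93: HIT, count now 2. Cache: [77(c=1) 83(c=2) 76(c=2) 93(c=2) 34(c=5) 8(c=5) 29(c=5)]
  24. access 29: HIT, count now 6. Cache: [77(c=1) 83(c=2) 76(c=2) 93(c=2) 34(c=5) 8(c=5) 29(c=6)]
  25. access 93: HIT, count now 3. Cache: [77(c=1) 83(c=2) 76(c=2) 93(c=3) 34(c=5) 8(c=5) 29(c=6)]
  26. access 66: MISS, evict 77(c=1). Cache: [66(c=1) 83(c=2) 76(c=2) 93(c=3) 34(c=5) 8(c=5) 29(c=6)]
  27. access 29: HIT, count now 7. Cache: [66(c=1) 83(c=2) 76(c=2) 93(c=3) 34(c=5) 8(c=5) 29(c=7)]
  28. access 83: HIT, count now 3. Cache: [66(c=1) 76(c=2) 93(c=3) 83(c=3) 34(c=5) 8(c=5) 29(c=7)]
  29. access 29: HIT, count now 8. Cache: [66(c=1) 76(c=2) 93(c=3) 83(c=3) 34(c=5) 8(c=5) 29(c=8)]
  30. access 8: HIT, count now 6. Cache: [66(c=1) 76(c=2) 93(c=3) 83(c=3) 34(c=5) 8(c=6) 29(c=8)]
  31. access 37: MISS, evict 66(c=1). Cache: [37(c=1) 76(c=2) 93(c=3) 83(c=3) 34(c=5) 8(c=6) 29(c=8)]
  32. access 37: HIT, count now 2. Cache: [76(c=2) 37(c=2) 93(c=3) 83(c=3) 34(c=5) 8(c=6) 29(c=8)]
  33. access 83: HIT, count now 4. Cache: [76(c=2) 37(c=2) 93(c=3) 83(c=4) 34(c=5) 8(c=6) 29(c=8)]
  34. access 8: HIT, count now 7. Cache: [76(c=2) 37(c=2) 93(c=3) 83(c=4) 34(c=5) 8(c=7) 29(c=8)]
Total: 24 hits, 10 misses, 3 evictions

Answer: 76 37 93 83 34 8 29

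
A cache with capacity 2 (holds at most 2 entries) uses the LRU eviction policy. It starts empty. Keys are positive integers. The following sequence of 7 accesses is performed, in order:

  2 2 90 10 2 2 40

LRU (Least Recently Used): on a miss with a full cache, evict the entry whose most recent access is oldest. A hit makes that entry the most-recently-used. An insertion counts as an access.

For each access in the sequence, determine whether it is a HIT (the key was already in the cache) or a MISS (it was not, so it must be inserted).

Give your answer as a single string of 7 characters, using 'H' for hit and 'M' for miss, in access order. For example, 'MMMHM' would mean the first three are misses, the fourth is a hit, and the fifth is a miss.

LRU simulation (capacity=2):
  1. access 2: MISS. Cache (LRU->MRU): [2]
  2. access 2: HIT. Cache (LRU->MRU): [2]
  3. access 90: MISS. Cache (LRU->MRU): [2 90]
  4. access 10: MISS, evict 2. Cache (LRU->MRU): [90 10]
  5. access 2: MISS, evict 90. Cache (LRU->MRU): [10 2]
  6. access 2: HIT. Cache (LRU->MRU): [10 2]
  7. access 40: MISS, evict 10. Cache (LRU->MRU): [2 40]
Total: 2 hits, 5 misses, 3 evictions

Answer: MHMMMHM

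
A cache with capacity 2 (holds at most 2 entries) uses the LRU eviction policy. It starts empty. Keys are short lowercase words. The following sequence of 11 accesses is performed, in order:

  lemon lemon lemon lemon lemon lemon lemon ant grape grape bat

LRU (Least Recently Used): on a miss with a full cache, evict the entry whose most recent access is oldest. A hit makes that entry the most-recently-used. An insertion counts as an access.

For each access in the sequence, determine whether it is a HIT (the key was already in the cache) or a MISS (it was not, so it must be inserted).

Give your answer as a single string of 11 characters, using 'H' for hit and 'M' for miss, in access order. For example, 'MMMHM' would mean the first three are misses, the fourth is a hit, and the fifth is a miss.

LRU simulation (capacity=2):
  1. access lemon: MISS. Cache (LRU->MRU): [lemon]
  2. access lemon: HIT. Cache (LRU->MRU): [lemon]
  3. access lemon: HIT. Cache (LRU->MRU): [lemon]
  4. access lemon: HIT. Cache (LRU->MRU): [lemon]
  5. access lemon: HIT. Cache (LRU->MRU): [lemon]
  6. access lemon: HIT. Cache (LRU->MRU): [lemon]
  7. access lemon: HIT. Cache (LRU->MRU): [lemon]
  8. access ant: MISS. Cache (LRU->MRU): [lemon ant]
  9. access grape: MISS, evict lemon. Cache (LRU->MRU): [ant grape]
  10. access grape: HIT. Cache (LRU->MRU): [ant grape]
  11. access bat: MISS, evict ant. Cache (LRU->MRU): [grape bat]
Total: 7 hits, 4 misses, 2 evictions

Answer: MHHHHHHMMHM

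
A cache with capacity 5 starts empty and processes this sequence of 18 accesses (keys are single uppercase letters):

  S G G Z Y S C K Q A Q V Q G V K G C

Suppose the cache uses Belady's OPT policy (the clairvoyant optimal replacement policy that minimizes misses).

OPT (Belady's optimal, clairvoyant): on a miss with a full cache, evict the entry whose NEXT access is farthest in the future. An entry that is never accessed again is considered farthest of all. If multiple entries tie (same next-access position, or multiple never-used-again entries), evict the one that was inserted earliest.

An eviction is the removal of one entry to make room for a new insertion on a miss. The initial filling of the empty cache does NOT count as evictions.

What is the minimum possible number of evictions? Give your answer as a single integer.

Answer: 4

Derivation:
OPT (Belady) simulation (capacity=5):
  1. access S: MISS. Cache: [S]
  2. access G: MISS. Cache: [S G]
  3. access G: HIT. Next use of G: step 14. Cache: [S G]
  4. access Z: MISS. Cache: [S G Z]
  5. access Y: MISS. Cache: [S G Z Y]
  6. access S: HIT. Next use of S: never. Cache: [S G Z Y]
  7. access C: MISS. Cache: [S G Z Y C]
  8. access K: MISS, evict S (next use: never). Cache: [G Z Y C K]
  9. access Q: MISS, evict Z (next use: never). Cache: [G Y C K Q]
  10. access A: MISS, evict Y (next use: never). Cache: [G C K Q A]
  11. access Q: HIT. Next use of Q: step 13. Cache: [G C K Q A]
  12. access V: MISS, evict A (next use: never). Cache: [G C K Q V]
  13. access Q: HIT. Next use of Q: never. Cache: [G C K Q V]
  14. access G: HIT. Next use of G: step 17. Cache: [G C K Q V]
  15. access V: HIT. Next use of V: never. Cache: [G C K Q V]
  16. access K: HIT. Next use of K: never. Cache: [G C K Q V]
  17. access G: HIT. Next use of G: never. Cache: [G C K Q V]
  18. access C: HIT. Next use of C: never. Cache: [G C K Q V]
Total: 9 hits, 9 misses, 4 evictions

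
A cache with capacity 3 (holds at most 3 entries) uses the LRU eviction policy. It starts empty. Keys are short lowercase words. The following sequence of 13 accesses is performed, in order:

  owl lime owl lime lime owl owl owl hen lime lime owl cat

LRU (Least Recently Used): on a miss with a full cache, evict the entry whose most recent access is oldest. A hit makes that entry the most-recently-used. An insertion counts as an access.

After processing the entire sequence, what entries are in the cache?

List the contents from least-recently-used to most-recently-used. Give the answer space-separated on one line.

LRU simulation (capacity=3):
  1. access owl: MISS. Cache (LRU->MRU): [owl]
  2. access lime: MISS. Cache (LRU->MRU): [owl lime]
  3. access owl: HIT. Cache (LRU->MRU): [lime owl]
  4. access lime: HIT. Cache (LRU->MRU): [owl lime]
  5. access lime: HIT. Cache (LRU->MRU): [owl lime]
  6. access owl: HIT. Cache (LRU->MRU): [lime owl]
  7. access owl: HIT. Cache (LRU->MRU): [lime owl]
  8. access owl: HIT. Cache (LRU->MRU): [lime owl]
  9. access hen: MISS. Cache (LRU->MRU): [lime owl hen]
  10. access lime: HIT. Cache (LRU->MRU): [owl hen lime]
  11. access lime: HIT. Cache (LRU->MRU): [owl hen lime]
  12. access owl: HIT. Cache (LRU->MRU): [hen lime owl]
  13. access cat: MISS, evict hen. Cache (LRU->MRU): [lime owl cat]
Total: 9 hits, 4 misses, 1 evictions

Answer: lime owl cat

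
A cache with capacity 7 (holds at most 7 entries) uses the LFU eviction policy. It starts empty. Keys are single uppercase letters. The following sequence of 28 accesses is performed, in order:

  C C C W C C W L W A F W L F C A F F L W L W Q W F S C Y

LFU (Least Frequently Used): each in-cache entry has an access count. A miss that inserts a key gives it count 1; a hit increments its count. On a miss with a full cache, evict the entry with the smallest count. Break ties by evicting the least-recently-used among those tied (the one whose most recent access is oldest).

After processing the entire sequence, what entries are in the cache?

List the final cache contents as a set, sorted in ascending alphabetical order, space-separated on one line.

LFU simulation (capacity=7):
  1. access C: MISS. Cache: [C(c=1)]
  2. access C: HIT, count now 2. Cache: [C(c=2)]
  3. access C: HIT, count now 3. Cache: [C(c=3)]
  4. access W: MISS. Cache: [W(c=1) C(c=3)]
  5. access C: HIT, count now 4. Cache: [W(c=1) C(c=4)]
  6. access C: HIT, count now 5. Cache: [W(c=1) C(c=5)]
  7. access W: HIT, count now 2. Cache: [W(c=2) C(c=5)]
  8. access L: MISS. Cache: [L(c=1) W(c=2) C(c=5)]
  9. access W: HIT, count now 3. Cache: [L(c=1) W(c=3) C(c=5)]
  10. access A: MISS. Cache: [L(c=1) A(c=1) W(c=3) C(c=5)]
  11. access F: MISS. Cache: [L(c=1) A(c=1) F(c=1) W(c=3) C(c=5)]
  12. access W: HIT, count now 4. Cache: [L(c=1) A(c=1) F(c=1) W(c=4) C(c=5)]
  13. access L: HIT, count now 2. Cache: [A(c=1) F(c=1) L(c=2) W(c=4) C(c=5)]
  14. access F: HIT, count now 2. Cache: [A(c=1) L(c=2) F(c=2) W(c=4) C(c=5)]
  15. access C: HIT, count now 6. Cache: [A(c=1) L(c=2) F(c=2) W(c=4) C(c=6)]
  16. access A: HIT, count now 2. Cache: [L(c=2) F(c=2) A(c=2) W(c=4) C(c=6)]
  17. access F: HIT, count now 3. Cache: [L(c=2) A(c=2) F(c=3) W(c=4) C(c=6)]
  18. access F: HIT, count now 4. Cache: [L(c=2) A(c=2) W(c=4) F(c=4) C(c=6)]
  19. access L: HIT, count now 3. Cache: [A(c=2) L(c=3) W(c=4) F(c=4) C(c=6)]
  20. access W: HIT, count now 5. Cache: [A(c=2) L(c=3) F(c=4) W(c=5) C(c=6)]
  21. access L: HIT, count now 4. Cache: [A(c=2) F(c=4) L(c=4) W(c=5) C(c=6)]
  22. access W: HIT, count now 6. Cache: [A(c=2) F(c=4) L(c=4) C(c=6) W(c=6)]
  23. access Q: MISS. Cache: [Q(c=1) A(c=2) F(c=4) L(c=4) C(c=6) W(c=6)]
  24. access W: HIT, count now 7. Cache: [Q(c=1) A(c=2) F(c=4) L(c=4) C(c=6) W(c=7)]
  25. access F: HIT, count now 5. Cache: [Q(c=1) A(c=2) L(c=4) F(c=5) C(c=6) W(c=7)]
  26. access S: MISS. Cache: [Q(c=1) S(c=1) A(c=2) L(c=4) F(c=5) C(c=6) W(c=7)]
  27. access C: HIT, count now 7. Cache: [Q(c=1) S(c=1) A(c=2) L(c=4) F(c=5) W(c=7) C(c=7)]
  28. access Y: MISS, evict Q(c=1). Cache: [S(c=1) Y(c=1) A(c=2) L(c=4) F(c=5) W(c=7) C(c=7)]
Total: 20 hits, 8 misses, 1 evictions

Answer: A C F L S W Y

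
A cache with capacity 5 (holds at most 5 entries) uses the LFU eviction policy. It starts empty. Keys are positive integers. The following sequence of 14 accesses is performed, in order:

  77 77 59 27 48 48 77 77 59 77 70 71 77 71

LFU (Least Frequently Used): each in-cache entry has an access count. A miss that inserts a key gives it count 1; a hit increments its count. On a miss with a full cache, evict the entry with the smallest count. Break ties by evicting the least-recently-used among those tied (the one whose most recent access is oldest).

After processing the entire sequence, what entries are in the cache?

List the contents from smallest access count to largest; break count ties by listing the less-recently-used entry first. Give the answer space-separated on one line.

LFU simulation (capacity=5):
  1. access 77: MISS. Cache: [77(c=1)]
  2. access 77: HIT, count now 2. Cache: [77(c=2)]
  3. access 59: MISS. Cache: [59(c=1) 77(c=2)]
  4. access 27: MISS. Cache: [59(c=1) 27(c=1) 77(c=2)]
  5. access 48: MISS. Cache: [59(c=1) 27(c=1) 48(c=1) 77(c=2)]
  6. access 48: HIT, count now 2. Cache: [59(c=1) 27(c=1) 77(c=2) 48(c=2)]
  7. access 77: HIT, count now 3. Cache: [59(c=1) 27(c=1) 48(c=2) 77(c=3)]
  8. access 77: HIT, count now 4. Cache: [59(c=1) 27(c=1) 48(c=2) 77(c=4)]
  9. access 59: HIT, count now 2. Cache: [27(c=1) 48(c=2) 59(c=2) 77(c=4)]
  10. access 77: HIT, count now 5. Cache: [27(c=1) 48(c=2) 59(c=2) 77(c=5)]
  11. access 70: MISS. Cache: [27(c=1) 70(c=1) 48(c=2) 59(c=2) 77(c=5)]
  12. access 71: MISS, evict 27(c=1). Cache: [70(c=1) 71(c=1) 48(c=2) 59(c=2) 77(c=5)]
  13. access 77: HIT, count now 6. Cache: [70(c=1) 71(c=1) 48(c=2) 59(c=2) 77(c=6)]
  14. access 71: HIT, count now 2. Cache: [70(c=1) 48(c=2) 59(c=2) 71(c=2) 77(c=6)]
Total: 8 hits, 6 misses, 1 evictions

Answer: 70 48 59 71 77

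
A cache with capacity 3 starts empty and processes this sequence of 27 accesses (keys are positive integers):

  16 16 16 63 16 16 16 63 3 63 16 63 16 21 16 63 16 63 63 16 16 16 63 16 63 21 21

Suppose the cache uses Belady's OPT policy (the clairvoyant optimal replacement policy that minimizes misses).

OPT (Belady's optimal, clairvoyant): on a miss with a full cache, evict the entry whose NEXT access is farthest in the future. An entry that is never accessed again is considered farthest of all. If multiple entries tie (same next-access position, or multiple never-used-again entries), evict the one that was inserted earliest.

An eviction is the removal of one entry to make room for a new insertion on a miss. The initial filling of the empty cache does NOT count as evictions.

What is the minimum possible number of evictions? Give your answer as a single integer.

Answer: 1

Derivation:
OPT (Belady) simulation (capacity=3):
  1. access 16: MISS. Cache: [16]
  2. access 16: HIT. Next use of 16: step 3. Cache: [16]
  3. access 16: HIT. Next use of 16: step 5. Cache: [16]
  4. access 63: MISS. Cache: [16 63]
  5. access 16: HIT. Next use of 16: step 6. Cache: [16 63]
  6. access 16: HIT. Next use of 16: step 7. Cache: [16 63]
  7. access 16: HIT. Next use of 16: step 11. Cache: [16 63]
  8. access 63: HIT. Next use of 63: step 10. Cache: [16 63]
  9. access 3: MISS. Cache: [16 63 3]
  10. access 63: HIT. Next use of 63: step 12. Cache: [16 63 3]
  11. access 16: HIT. Next use of 16: step 13. Cache: [16 63 3]
  12. access 63: HIT. Next use of 63: step 16. Cache: [16 63 3]
  13. access 16: HIT. Next use of 16: step 15. Cache: [16 63 3]
  14. access 21: MISS, evict 3 (next use: never). Cache: [16 63 21]
  15. access 16: HIT. Next use of 16: step 17. Cache: [16 63 21]
  16. access 63: HIT. Next use of 63: step 18. Cache: [16 63 21]
  17. access 16: HIT. Next use of 16: step 20. Cache: [16 63 21]
  18. access 63: HIT. Next use of 63: step 19. Cache: [16 63 21]
  19. access 63: HIT. Next use of 63: step 23. Cache: [16 63 21]
  20. access 16: HIT. Next use of 16: step 21. Cache: [16 63 21]
  21. access 16: HIT. Next use of 16: step 22. Cache: [16 63 21]
  22. access 16: HIT. Next use of 16: step 24. Cache: [16 63 21]
  23. access 63: HIT. Next use of 63: step 25. Cache: [16 63 21]
  24. access 16: HIT. Next use of 16: never. Cache: [16 63 21]
  25. access 63: HIT. Next use of 63: never. Cache: [16 63 21]
  26. access 21: HIT. Next use of 21: step 27. Cache: [16 63 21]
  27. access 21: HIT. Next use of 21: never. Cache: [16 63 21]
Total: 23 hits, 4 misses, 1 evictions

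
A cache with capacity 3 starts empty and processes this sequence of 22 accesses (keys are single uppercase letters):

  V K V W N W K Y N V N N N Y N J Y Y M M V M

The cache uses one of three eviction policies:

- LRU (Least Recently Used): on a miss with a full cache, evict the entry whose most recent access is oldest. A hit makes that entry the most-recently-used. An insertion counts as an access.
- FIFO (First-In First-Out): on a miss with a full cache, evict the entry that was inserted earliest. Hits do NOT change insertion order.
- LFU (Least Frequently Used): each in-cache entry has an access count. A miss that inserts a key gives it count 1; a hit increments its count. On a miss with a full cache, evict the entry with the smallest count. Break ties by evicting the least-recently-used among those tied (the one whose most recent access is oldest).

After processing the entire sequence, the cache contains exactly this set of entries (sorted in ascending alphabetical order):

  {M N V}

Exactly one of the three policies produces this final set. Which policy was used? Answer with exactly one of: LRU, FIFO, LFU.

Simulating under each policy and comparing final sets:
  LRU: final set = {M V Y} -> differs
  FIFO: final set = {J M V} -> differs
  LFU: final set = {M N V} -> MATCHES target
Only LFU produces the target set.

Answer: LFU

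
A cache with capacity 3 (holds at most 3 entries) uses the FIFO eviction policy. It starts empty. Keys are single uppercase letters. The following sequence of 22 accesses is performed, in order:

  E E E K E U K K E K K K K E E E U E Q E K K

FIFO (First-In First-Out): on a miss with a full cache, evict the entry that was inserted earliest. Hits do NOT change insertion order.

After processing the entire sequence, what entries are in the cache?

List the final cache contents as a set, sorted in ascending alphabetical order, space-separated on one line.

FIFO simulation (capacity=3):
  1. access E: MISS. Cache (old->new): [E]
  2. access E: HIT. Cache (old->new): [E]
  3. access E: HIT. Cache (old->new): [E]
  4. access K: MISS. Cache (old->new): [E K]
  5. access E: HIT. Cache (old->new): [E K]
  6. access U: MISS. Cache (old->new): [E K U]
  7. access K: HIT. Cache (old->new): [E K U]
  8. access K: HIT. Cache (old->new): [E K U]
  9. access E: HIT. Cache (old->new): [E K U]
  10. access K: HIT. Cache (old->new): [E K U]
  11. access K: HIT. Cache (old->new): [E K U]
  12. access K: HIT. Cache (old->new): [E K U]
  13. access K: HIT. Cache (old->new): [E K U]
  14. access E: HIT. Cache (old->new): [E K U]
  15. access E: HIT. Cache (old->new): [E K U]
  16. access E: HIT. Cache (old->new): [E K U]
  17. access U: HIT. Cache (old->new): [E K U]
  18. access E: HIT. Cache (old->new): [E K U]
  19. access Q: MISS, evict E. Cache (old->new): [K U Q]
  20. access E: MISS, evict K. Cache (old->new): [U Q E]
  21. access K: MISS, evict U. Cache (old->new): [Q E K]
  22. access K: HIT. Cache (old->new): [Q E K]
Total: 16 hits, 6 misses, 3 evictions

Answer: E K Q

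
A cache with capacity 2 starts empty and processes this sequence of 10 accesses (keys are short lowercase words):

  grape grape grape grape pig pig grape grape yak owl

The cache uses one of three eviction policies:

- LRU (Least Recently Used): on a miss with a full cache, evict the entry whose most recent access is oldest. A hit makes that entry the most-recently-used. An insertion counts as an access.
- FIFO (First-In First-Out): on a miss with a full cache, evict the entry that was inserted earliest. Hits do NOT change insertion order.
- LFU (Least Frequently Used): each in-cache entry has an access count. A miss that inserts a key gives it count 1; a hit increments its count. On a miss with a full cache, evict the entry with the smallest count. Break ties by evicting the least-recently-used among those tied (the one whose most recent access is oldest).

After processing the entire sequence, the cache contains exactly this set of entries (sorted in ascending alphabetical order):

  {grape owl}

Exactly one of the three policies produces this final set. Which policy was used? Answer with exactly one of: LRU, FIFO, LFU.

Simulating under each policy and comparing final sets:
  LRU: final set = {owl yak} -> differs
  FIFO: final set = {owl yak} -> differs
  LFU: final set = {grape owl} -> MATCHES target
Only LFU produces the target set.

Answer: LFU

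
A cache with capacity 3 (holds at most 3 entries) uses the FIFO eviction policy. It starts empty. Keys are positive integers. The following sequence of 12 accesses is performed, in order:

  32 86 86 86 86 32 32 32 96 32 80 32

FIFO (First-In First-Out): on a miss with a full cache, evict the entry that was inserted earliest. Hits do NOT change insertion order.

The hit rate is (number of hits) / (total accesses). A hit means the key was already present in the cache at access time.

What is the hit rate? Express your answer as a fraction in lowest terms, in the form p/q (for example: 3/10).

Answer: 7/12

Derivation:
FIFO simulation (capacity=3):
  1. access 32: MISS. Cache (old->new): [32]
  2. access 86: MISS. Cache (old->new): [32 86]
  3. access 86: HIT. Cache (old->new): [32 86]
  4. access 86: HIT. Cache (old->new): [32 86]
  5. access 86: HIT. Cache (old->new): [32 86]
  6. access 32: HIT. Cache (old->new): [32 86]
  7. access 32: HIT. Cache (old->new): [32 86]
  8. access 32: HIT. Cache (old->new): [32 86]
  9. access 96: MISS. Cache (old->new): [32 86 96]
  10. access 32: HIT. Cache (old->new): [32 86 96]
  11. access 80: MISS, evict 32. Cache (old->new): [86 96 80]
  12. access 32: MISS, evict 86. Cache (old->new): [96 80 32]
Total: 7 hits, 5 misses, 2 evictions

Hit rate = 7/12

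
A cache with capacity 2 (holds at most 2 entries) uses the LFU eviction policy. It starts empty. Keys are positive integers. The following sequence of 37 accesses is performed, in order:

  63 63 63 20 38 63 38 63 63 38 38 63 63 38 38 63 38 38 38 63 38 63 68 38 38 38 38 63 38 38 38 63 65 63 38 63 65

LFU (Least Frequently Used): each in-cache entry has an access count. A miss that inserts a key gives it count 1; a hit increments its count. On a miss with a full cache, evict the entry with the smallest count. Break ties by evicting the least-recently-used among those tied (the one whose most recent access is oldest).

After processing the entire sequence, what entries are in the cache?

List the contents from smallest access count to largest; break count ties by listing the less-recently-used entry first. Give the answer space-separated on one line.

Answer: 65 63

Derivation:
LFU simulation (capacity=2):
  1. access 63: MISS. Cache: [63(c=1)]
  2. access 63: HIT, count now 2. Cache: [63(c=2)]
  3. access 63: HIT, count now 3. Cache: [63(c=3)]
  4. access 20: MISS. Cache: [20(c=1) 63(c=3)]
  5. access 38: MISS, evict 20(c=1). Cache: [38(c=1) 63(c=3)]
  6. access 63: HIT, count now 4. Cache: [38(c=1) 63(c=4)]
  7. access 38: HIT, count now 2. Cache: [38(c=2) 63(c=4)]
  8. access 63: HIT, count now 5. Cache: [38(c=2) 63(c=5)]
  9. access 63: HIT, count now 6. Cache: [38(c=2) 63(c=6)]
  10. access 38: HIT, count now 3. Cache: [38(c=3) 63(c=6)]
  11. access 38: HIT, count now 4. Cache: [38(c=4) 63(c=6)]
  12. access 63: HIT, count now 7. Cache: [38(c=4) 63(c=7)]
  13. access 63: HIT, count now 8. Cache: [38(c=4) 63(c=8)]
  14. access 38: HIT, count now 5. Cache: [38(c=5) 63(c=8)]
  15. access 38: HIT, count now 6. Cache: [38(c=6) 63(c=8)]
  16. access 63: HIT, count now 9. Cache: [38(c=6) 63(c=9)]
  17. access 38: HIT, count now 7. Cache: [38(c=7) 63(c=9)]
  18. access 38: HIT, count now 8. Cache: [38(c=8) 63(c=9)]
  19. access 38: HIT, count now 9. Cache: [63(c=9) 38(c=9)]
  20. access 63: HIT, count now 10. Cache: [38(c=9) 63(c=10)]
  21. access 38: HIT, count now 10. Cache: [63(c=10) 38(c=10)]
  22. access 63: HIT, count now 11. Cache: [38(c=10) 63(c=11)]
  23. access 68: MISS, evict 38(c=10). Cache: [68(c=1) 63(c=11)]
  24. access 38: MISS, evict 68(c=1). Cache: [38(c=1) 63(c=11)]
  25. access 38: HIT, count now 2. Cache: [38(c=2) 63(c=11)]
  26. access 38: HIT, count now 3. Cache: [38(c=3) 63(c=11)]
  27. access 38: HIT, count now 4. Cache: [38(c=4) 63(c=11)]
  28. access 63: HIT, count now 12. Cache: [38(c=4) 63(c=12)]
  29. access 38: HIT, count now 5. Cache: [38(c=5) 63(c=12)]
  30. access 38: HIT, count now 6. Cache: [38(c=6) 63(c=12)]
  31. access 38: HIT, count now 7. Cache: [38(c=7) 63(c=12)]
  32. access 63: HIT, count now 13. Cache: [38(c=7) 63(c=13)]
  33. access 65: MISS, evict 38(c=7). Cache: [65(c=1) 63(c=13)]
  34. access 63: HIT, count now 14. Cache: [65(c=1) 63(c=14)]
  35. access 38: MISS, evict 65(c=1). Cache: [38(c=1) 63(c=14)]
  36. access 63: HIT, count now 15. Cache: [38(c=1) 63(c=15)]
  37. access 65: MISS, evict 38(c=1). Cache: [65(c=1) 63(c=15)]
Total: 29 hits, 8 misses, 6 evictions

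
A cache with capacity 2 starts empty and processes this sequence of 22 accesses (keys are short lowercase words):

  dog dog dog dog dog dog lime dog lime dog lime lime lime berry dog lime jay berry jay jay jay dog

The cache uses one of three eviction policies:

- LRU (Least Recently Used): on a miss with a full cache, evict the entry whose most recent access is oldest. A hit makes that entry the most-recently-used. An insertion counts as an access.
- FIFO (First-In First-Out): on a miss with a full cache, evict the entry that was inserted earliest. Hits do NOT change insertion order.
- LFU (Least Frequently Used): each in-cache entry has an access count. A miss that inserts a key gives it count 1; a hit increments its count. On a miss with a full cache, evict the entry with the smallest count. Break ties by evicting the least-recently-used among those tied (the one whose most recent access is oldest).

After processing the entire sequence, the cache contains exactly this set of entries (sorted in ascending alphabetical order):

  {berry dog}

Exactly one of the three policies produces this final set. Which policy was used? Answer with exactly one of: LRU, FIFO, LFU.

Answer: FIFO

Derivation:
Simulating under each policy and comparing final sets:
  LRU: final set = {dog jay} -> differs
  FIFO: final set = {berry dog} -> MATCHES target
  LFU: final set = {dog jay} -> differs
Only FIFO produces the target set.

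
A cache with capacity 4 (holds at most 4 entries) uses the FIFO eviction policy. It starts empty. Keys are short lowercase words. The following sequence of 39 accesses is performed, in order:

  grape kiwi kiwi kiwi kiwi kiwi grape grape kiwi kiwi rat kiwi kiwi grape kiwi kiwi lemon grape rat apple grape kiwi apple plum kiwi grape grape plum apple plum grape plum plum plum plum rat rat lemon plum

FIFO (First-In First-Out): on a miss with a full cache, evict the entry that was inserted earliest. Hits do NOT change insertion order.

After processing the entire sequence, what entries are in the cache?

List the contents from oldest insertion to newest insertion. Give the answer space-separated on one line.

FIFO simulation (capacity=4):
  1. access grape: MISS. Cache (old->new): [grape]
  2. access kiwi: MISS. Cache (old->new): [grape kiwi]
  3. access kiwi: HIT. Cache (old->new): [grape kiwi]
  4. access kiwi: HIT. Cache (old->new): [grape kiwi]
  5. access kiwi: HIT. Cache (old->new): [grape kiwi]
  6. access kiwi: HIT. Cache (old->new): [grape kiwi]
  7. access grape: HIT. Cache (old->new): [grape kiwi]
  8. access grape: HIT. Cache (old->new): [grape kiwi]
  9. access kiwi: HIT. Cache (old->new): [grape kiwi]
  10. access kiwi: HIT. Cache (old->new): [grape kiwi]
  11. access rat: MISS. Cache (old->new): [grape kiwi rat]
  12. access kiwi: HIT. Cache (old->new): [grape kiwi rat]
  13. access kiwi: HIT. Cache (old->new): [grape kiwi rat]
  14. access grape: HIT. Cache (old->new): [grape kiwi rat]
  15. access kiwi: HIT. Cache (old->new): [grape kiwi rat]
  16. access kiwi: HIT. Cache (old->new): [grape kiwi rat]
  17. access lemon: MISS. Cache (old->new): [grape kiwi rat lemon]
  18. access grape: HIT. Cache (old->new): [grape kiwi rat lemon]
  19. access rat: HIT. Cache (old->new): [grape kiwi rat lemon]
  20. access apple: MISS, evict grape. Cache (old->new): [kiwi rat lemon apple]
  21. access grape: MISS, evict kiwi. Cache (old->new): [rat lemon apple grape]
  22. access kiwi: MISS, evict rat. Cache (old->new): [lemon apple grape kiwi]
  23. access apple: HIT. Cache (old->new): [lemon apple grape kiwi]
  24. access plum: MISS, evict lemon. Cache (old->new): [apple grape kiwi plum]
  25. access kiwi: HIT. Cache (old->new): [apple grape kiwi plum]
  26. access grape: HIT. Cache (old->new): [apple grape kiwi plum]
  27. access grape: HIT. Cache (old->new): [apple grape kiwi plum]
  28. access plum: HIT. Cache (old->new): [apple grape kiwi plum]
  29. access apple: HIT. Cache (old->new): [apple grape kiwi plum]
  30. access plum: HIT. Cache (old->new): [apple grape kiwi plum]
  31. access grape: HIT. Cache (old->new): [apple grape kiwi plum]
  32. access plum: HIT. Cache (old->new): [apple grape kiwi plum]
  33. access plum: HIT. Cache (old->new): [apple grape kiwi plum]
  34. access plum: HIT. Cache (old->new): [apple grape kiwi plum]
  35. access plum: HIT. Cache (old->new): [apple grape kiwi plum]
  36. access rat: MISS, evict apple. Cache (old->new): [grape kiwi plum rat]
  37. access rat: HIT. Cache (old->new): [grape kiwi plum rat]
  38. access lemon: MISS, evict grape. Cache (old->new): [kiwi plum rat lemon]
  39. access plum: HIT. Cache (old->new): [kiwi plum rat lemon]
Total: 29 hits, 10 misses, 6 evictions

Answer: kiwi plum rat lemon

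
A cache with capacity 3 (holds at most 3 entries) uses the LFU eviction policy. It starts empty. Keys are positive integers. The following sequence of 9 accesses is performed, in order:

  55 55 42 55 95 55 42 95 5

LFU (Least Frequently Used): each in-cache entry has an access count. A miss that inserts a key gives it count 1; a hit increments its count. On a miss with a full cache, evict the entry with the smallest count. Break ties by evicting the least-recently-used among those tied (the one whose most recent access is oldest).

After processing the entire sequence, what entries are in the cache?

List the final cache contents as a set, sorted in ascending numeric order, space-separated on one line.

LFU simulation (capacity=3):
  1. access 55: MISS. Cache: [55(c=1)]
  2. access 55: HIT, count now 2. Cache: [55(c=2)]
  3. access 42: MISS. Cache: [42(c=1) 55(c=2)]
  4. access 55: HIT, count now 3. Cache: [42(c=1) 55(c=3)]
  5. access 95: MISS. Cache: [42(c=1) 95(c=1) 55(c=3)]
  6. access 55: HIT, count now 4. Cache: [42(c=1) 95(c=1) 55(c=4)]
  7. access 42: HIT, count now 2. Cache: [95(c=1) 42(c=2) 55(c=4)]
  8. access 95: HIT, count now 2. Cache: [42(c=2) 95(c=2) 55(c=4)]
  9. access 5: MISS, evict 42(c=2). Cache: [5(c=1) 95(c=2) 55(c=4)]
Total: 5 hits, 4 misses, 1 evictions

Answer: 5 55 95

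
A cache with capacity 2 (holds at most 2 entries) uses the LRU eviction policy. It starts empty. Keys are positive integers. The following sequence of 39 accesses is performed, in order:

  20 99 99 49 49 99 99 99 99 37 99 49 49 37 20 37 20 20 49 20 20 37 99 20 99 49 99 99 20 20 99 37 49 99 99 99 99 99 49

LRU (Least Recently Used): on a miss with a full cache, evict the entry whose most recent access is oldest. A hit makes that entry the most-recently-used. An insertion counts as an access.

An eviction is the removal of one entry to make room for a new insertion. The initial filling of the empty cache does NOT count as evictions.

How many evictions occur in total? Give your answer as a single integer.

LRU simulation (capacity=2):
  1. access 20: MISS. Cache (LRU->MRU): [20]
  2. access 99: MISS. Cache (LRU->MRU): [20 99]
  3. access 99: HIT. Cache (LRU->MRU): [20 99]
  4. access 49: MISS, evict 20. Cache (LRU->MRU): [99 49]
  5. access 49: HIT. Cache (LRU->MRU): [99 49]
  6. access 99: HIT. Cache (LRU->MRU): [49 99]
  7. access 99: HIT. Cache (LRU->MRU): [49 99]
  8. access 99: HIT. Cache (LRU->MRU): [49 99]
  9. access 99: HIT. Cache (LRU->MRU): [49 99]
  10. access 37: MISS, evict 49. Cache (LRU->MRU): [99 37]
  11. access 99: HIT. Cache (LRU->MRU): [37 99]
  12. access 49: MISS, evict 37. Cache (LRU->MRU): [99 49]
  13. access 49: HIT. Cache (LRU->MRU): [99 49]
  14. access 37: MISS, evict 99. Cache (LRU->MRU): [49 37]
  15. access 20: MISS, evict 49. Cache (LRU->MRU): [37 20]
  16. access 37: HIT. Cache (LRU->MRU): [20 37]
  17. access 20: HIT. Cache (LRU->MRU): [37 20]
  18. access 20: HIT. Cache (LRU->MRU): [37 20]
  19. access 49: MISS, evict 37. Cache (LRU->MRU): [20 49]
  20. access 20: HIT. Cache (LRU->MRU): [49 20]
  21. access 20: HIT. Cache (LRU->MRU): [49 20]
  22. access 37: MISS, evict 49. Cache (LRU->MRU): [20 37]
  23. access 99: MISS, evict 20. Cache (LRU->MRU): [37 99]
  24. access 20: MISS, evict 37. Cache (LRU->MRU): [99 20]
  25. access 99: HIT. Cache (LRU->MRU): [20 99]
  26. access 49: MISS, evict 20. Cache (LRU->MRU): [99 49]
  27. access 99: HIT. Cache (LRU->MRU): [49 99]
  28. access 99: HIT. Cache (LRU->MRU): [49 99]
  29. access 20: MISS, evict 49. Cache (LRU->MRU): [99 20]
  30. access 20: HIT. Cache (LRU->MRU): [99 20]
  31. access 99: HIT. Cache (LRU->MRU): [20 99]
  32. access 37: MISS, evict 20. Cache (LRU->MRU): [99 37]
  33. access 49: MISS, evict 99. Cache (LRU->MRU): [37 49]
  34. access 99: MISS, evict 37. Cache (LRU->MRU): [49 99]
  35. access 99: HIT. Cache (LRU->MRU): [49 99]
  36. access 99: HIT. Cache (LRU->MRU): [49 99]
  37. access 99: HIT. Cache (LRU->MRU): [49 99]
  38. access 99: HIT. Cache (LRU->MRU): [49 99]
  39. access 49: HIT. Cache (LRU->MRU): [99 49]
Total: 23 hits, 16 misses, 14 evictions

Answer: 14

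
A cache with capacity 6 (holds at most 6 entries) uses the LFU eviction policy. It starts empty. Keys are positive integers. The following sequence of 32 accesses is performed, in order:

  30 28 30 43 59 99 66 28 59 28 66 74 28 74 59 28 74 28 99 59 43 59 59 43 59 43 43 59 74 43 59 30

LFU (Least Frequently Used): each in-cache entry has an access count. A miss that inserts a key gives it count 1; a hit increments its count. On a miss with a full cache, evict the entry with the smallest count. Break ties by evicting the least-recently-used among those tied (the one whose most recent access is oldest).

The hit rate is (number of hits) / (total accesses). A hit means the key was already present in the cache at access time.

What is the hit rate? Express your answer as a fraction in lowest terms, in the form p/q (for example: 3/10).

LFU simulation (capacity=6):
  1. access 30: MISS. Cache: [30(c=1)]
  2. access 28: MISS. Cache: [30(c=1) 28(c=1)]
  3. access 30: HIT, count now 2. Cache: [28(c=1) 30(c=2)]
  4. access 43: MISS. Cache: [28(c=1) 43(c=1) 30(c=2)]
  5. access 59: MISS. Cache: [28(c=1) 43(c=1) 59(c=1) 30(c=2)]
  6. access 99: MISS. Cache: [28(c=1) 43(c=1) 59(c=1) 99(c=1) 30(c=2)]
  7. access 66: MISS. Cache: [28(c=1) 43(c=1) 59(c=1) 99(c=1) 66(c=1) 30(c=2)]
  8. access 28: HIT, count now 2. Cache: [43(c=1) 59(c=1) 99(c=1) 66(c=1) 30(c=2) 28(c=2)]
  9. access 59: HIT, count now 2. Cache: [43(c=1) 99(c=1) 66(c=1) 30(c=2) 28(c=2) 59(c=2)]
  10. access 28: HIT, count now 3. Cache: [43(c=1) 99(c=1) 66(c=1) 30(c=2) 59(c=2) 28(c=3)]
  11. access 66: HIT, count now 2. Cache: [43(c=1) 99(c=1) 30(c=2) 59(c=2) 66(c=2) 28(c=3)]
  12. access 74: MISS, evict 43(c=1). Cache: [99(c=1) 74(c=1) 30(c=2) 59(c=2) 66(c=2) 28(c=3)]
  13. access 28: HIT, count now 4. Cache: [99(c=1) 74(c=1) 30(c=2) 59(c=2) 66(c=2) 28(c=4)]
  14. access 74: HIT, count now 2. Cache: [99(c=1) 30(c=2) 59(c=2) 66(c=2) 74(c=2) 28(c=4)]
  15. access 59: HIT, count now 3. Cache: [99(c=1) 30(c=2) 66(c=2) 74(c=2) 59(c=3) 28(c=4)]
  16. access 28: HIT, count now 5. Cache: [99(c=1) 30(c=2) 66(c=2) 74(c=2) 59(c=3) 28(c=5)]
  17. access 74: HIT, count now 3. Cache: [99(c=1) 30(c=2) 66(c=2) 59(c=3) 74(c=3) 28(c=5)]
  18. access 28: HIT, count now 6. Cache: [99(c=1) 30(c=2) 66(c=2) 59(c=3) 74(c=3) 28(c=6)]
  19. access 99: HIT, count now 2. Cache: [30(c=2) 66(c=2) 99(c=2) 59(c=3) 74(c=3) 28(c=6)]
  20. access 59: HIT, count now 4. Cache: [30(c=2) 66(c=2) 99(c=2) 74(c=3) 59(c=4) 28(c=6)]
  21. access 43: MISS, evict 30(c=2). Cache: [43(c=1) 66(c=2) 99(c=2) 74(c=3) 59(c=4) 28(c=6)]
  22. access 59: HIT, count now 5. Cache: [43(c=1) 66(c=2) 99(c=2) 74(c=3) 59(c=5) 28(c=6)]
  23. access 59: HIT, count now 6. Cache: [43(c=1) 66(c=2) 99(c=2) 74(c=3) 28(c=6) 59(c=6)]
  24. access 43: HIT, count now 2. Cache: [66(c=2) 99(c=2) 43(c=2) 74(c=3) 28(c=6) 59(c=6)]
  25. access 59: HIT, count now 7. Cache: [66(c=2) 99(c=2) 43(c=2) 74(c=3) 28(c=6) 59(c=7)]
  26. access 43: HIT, count now 3. Cache: [66(c=2) 99(c=2) 74(c=3) 43(c=3) 28(c=6) 59(c=7)]
  27. access 43: HIT, count now 4. Cache: [66(c=2) 99(c=2) 74(c=3) 43(c=4) 28(c=6) 59(c=7)]
  28. access 59: HIT, count now 8. Cache: [66(c=2) 99(c=2) 74(c=3) 43(c=4) 28(c=6) 59(c=8)]
  29. access 74: HIT, count now 4. Cache: [66(c=2) 99(c=2) 43(c=4) 74(c=4) 28(c=6) 59(c=8)]
  30. access 43: HIT, count now 5. Cache: [66(c=2) 99(c=2) 74(c=4) 43(c=5) 28(c=6) 59(c=8)]
  31. access 59: HIT, count now 9. Cache: [66(c=2) 99(c=2) 74(c=4) 43(c=5) 28(c=6) 59(c=9)]
  32. access 30: MISS, evict 66(c=2). Cache: [30(c=1) 99(c=2) 74(c=4) 43(c=5) 28(c=6) 59(c=9)]
Total: 23 hits, 9 misses, 3 evictions

Hit rate = 23/32

Answer: 23/32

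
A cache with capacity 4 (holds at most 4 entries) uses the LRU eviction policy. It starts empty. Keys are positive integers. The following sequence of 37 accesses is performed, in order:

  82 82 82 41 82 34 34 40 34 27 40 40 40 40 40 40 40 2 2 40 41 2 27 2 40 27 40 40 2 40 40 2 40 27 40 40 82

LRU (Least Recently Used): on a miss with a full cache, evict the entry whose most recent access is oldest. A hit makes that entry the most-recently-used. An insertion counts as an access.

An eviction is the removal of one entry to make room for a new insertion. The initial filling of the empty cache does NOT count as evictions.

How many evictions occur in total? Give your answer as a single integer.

Answer: 4

Derivation:
LRU simulation (capacity=4):
  1. access 82: MISS. Cache (LRU->MRU): [82]
  2. access 82: HIT. Cache (LRU->MRU): [82]
  3. access 82: HIT. Cache (LRU->MRU): [82]
  4. access 41: MISS. Cache (LRU->MRU): [82 41]
  5. access 82: HIT. Cache (LRU->MRU): [41 82]
  6. access 34: MISS. Cache (LRU->MRU): [41 82 34]
  7. access 34: HIT. Cache (LRU->MRU): [41 82 34]
  8. access 40: MISS. Cache (LRU->MRU): [41 82 34 40]
  9. access 34: HIT. Cache (LRU->MRU): [41 82 40 34]
  10. access 27: MISS, evict 41. Cache (LRU->MRU): [82 40 34 27]
  11. access 40: HIT. Cache (LRU->MRU): [82 34 27 40]
  12. access 40: HIT. Cache (LRU->MRU): [82 34 27 40]
  13. access 40: HIT. Cache (LRU->MRU): [82 34 27 40]
  14. access 40: HIT. Cache (LRU->MRU): [82 34 27 40]
  15. access 40: HIT. Cache (LRU->MRU): [82 34 27 40]
  16. access 40: HIT. Cache (LRU->MRU): [82 34 27 40]
  17. access 40: HIT. Cache (LRU->MRU): [82 34 27 40]
  18. access 2: MISS, evict 82. Cache (LRU->MRU): [34 27 40 2]
  19. access 2: HIT. Cache (LRU->MRU): [34 27 40 2]
  20. access 40: HIT. Cache (LRU->MRU): [34 27 2 40]
  21. access 41: MISS, evict 34. Cache (LRU->MRU): [27 2 40 41]
  22. access 2: HIT. Cache (LRU->MRU): [27 40 41 2]
  23. access 27: HIT. Cache (LRU->MRU): [40 41 2 27]
  24. access 2: HIT. Cache (LRU->MRU): [40 41 27 2]
  25. access 40: HIT. Cache (LRU->MRU): [41 27 2 40]
  26. access 27: HIT. Cache (LRU->MRU): [41 2 40 27]
  27. access 40: HIT. Cache (LRU->MRU): [41 2 27 40]
  28. access 40: HIT. Cache (LRU->MRU): [41 2 27 40]
  29. access 2: HIT. Cache (LRU->MRU): [41 27 40 2]
  30. access 40: HIT. Cache (LRU->MRU): [41 27 2 40]
  31. access 40: HIT. Cache (LRU->MRU): [41 27 2 40]
  32. access 2: HIT. Cache (LRU->MRU): [41 27 40 2]
  33. access 40: HIT. Cache (LRU->MRU): [41 27 2 40]
  34. access 27: HIT. Cache (LRU->MRU): [41 2 40 27]
  35. access 40: HIT. Cache (LRU->MRU): [41 2 27 40]
  36. access 40: HIT. Cache (LRU->MRU): [41 2 27 40]
  37. access 82: MISS, evict 41. Cache (LRU->MRU): [2 27 40 82]
Total: 29 hits, 8 misses, 4 evictions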